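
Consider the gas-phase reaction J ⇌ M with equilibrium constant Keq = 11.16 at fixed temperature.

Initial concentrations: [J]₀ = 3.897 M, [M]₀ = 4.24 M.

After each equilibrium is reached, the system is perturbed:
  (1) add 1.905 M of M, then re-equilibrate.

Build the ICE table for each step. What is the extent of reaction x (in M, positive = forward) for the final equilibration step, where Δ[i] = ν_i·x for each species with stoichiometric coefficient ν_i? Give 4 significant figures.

x = -0.1567 M

Q₀ = 1.088 vs Keq = 11.16 ⇒ Q<K, forward
Step 1:
                  J         M
  init        3.897      4.24
  Δ          -3.228     3.228
  eq         0.6692     7.468
  solve Keq expr → x = 3.228; check Q = 11.16
Then add 1.905 M of M.
Step 2:
                  J         M
  init       0.6692     9.373
  Δ          0.1567   -0.1567
  eq         0.8258     9.216
  solve Keq expr → x = -0.1567; check Q = 11.16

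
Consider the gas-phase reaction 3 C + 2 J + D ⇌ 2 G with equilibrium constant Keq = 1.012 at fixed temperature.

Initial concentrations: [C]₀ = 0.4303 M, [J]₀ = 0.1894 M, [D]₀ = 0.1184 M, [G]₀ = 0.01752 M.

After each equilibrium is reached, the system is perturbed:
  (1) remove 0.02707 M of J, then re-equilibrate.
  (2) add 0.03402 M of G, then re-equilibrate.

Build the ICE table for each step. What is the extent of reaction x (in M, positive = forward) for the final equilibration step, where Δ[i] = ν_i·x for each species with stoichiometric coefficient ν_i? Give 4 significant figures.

x = -0.01368 M

Q₀ = 0.9071 vs Keq = 1.012 ⇒ Q<K, forward
Step 1:
                   C          J          D          G
  init        0.4303     0.1894     0.1184    0.01752
  Δ        -0.001199 -7.9950e-04 -3.9975e-04 7.9950e-04
  eq          0.4291     0.1886      0.118    0.01832
  solve Keq expr → x = 3.9975e-04; check Q = 1.012
Then remove 0.02707 M of J.
Step 2:
                   C          J          D          G
  init        0.4291     0.1615      0.118    0.01832
  Δ         0.003247   0.002165   0.001082  -0.002165
  eq          0.4323     0.1637     0.1191    0.01615
  solve Keq expr → x = -0.001082; check Q = 1.012
Then add 0.03402 M of G.
Step 3:
                   C          J          D          G
  init        0.4323     0.1637     0.1191    0.05017
  Δ          0.04105    0.02736    0.01368   -0.02736
  eq          0.4734     0.1911     0.1328    0.02281
  solve Keq expr → x = -0.01368; check Q = 1.012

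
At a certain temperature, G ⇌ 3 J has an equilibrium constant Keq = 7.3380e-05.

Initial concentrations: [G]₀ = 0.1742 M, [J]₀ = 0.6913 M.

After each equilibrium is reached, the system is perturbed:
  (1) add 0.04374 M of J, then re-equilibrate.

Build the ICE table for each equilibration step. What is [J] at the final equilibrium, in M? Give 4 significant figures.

[J]_eq = 0.03107 M

Q₀ = 1.896 vs Keq = 7.3380e-05 ⇒ Q>K, reverse
Step 1:
                    G           J
  init         0.1742      0.6913
  Δ            0.2202     -0.6606
  eq           0.3944      0.0307
  solve Keq expr → x = -0.2202; check Q = 7.3380e-05
Then add 0.04374 M of J.
Step 2:
                    G           J
  init         0.3944     0.07444
  Δ           0.01446    -0.04337
  eq           0.4089     0.03107
  solve Keq expr → x = -0.01446; check Q = 7.3380e-05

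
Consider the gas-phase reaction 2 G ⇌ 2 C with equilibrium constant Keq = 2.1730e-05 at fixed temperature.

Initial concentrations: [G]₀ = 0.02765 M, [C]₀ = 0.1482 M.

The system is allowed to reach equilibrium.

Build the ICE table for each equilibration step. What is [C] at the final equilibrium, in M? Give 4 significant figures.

Q₀ = 28.73 vs Keq = 2.1730e-05 ⇒ Q>K, reverse
Step 1:
                  G         C
  I         0.02765    0.1482
  C          0.1474   -0.1474
  E           0.175 8.1593e-04
  solve Keq expr → x = -0.07369; check Q = 2.1730e-05

[C]_eq = 8.1593e-04 M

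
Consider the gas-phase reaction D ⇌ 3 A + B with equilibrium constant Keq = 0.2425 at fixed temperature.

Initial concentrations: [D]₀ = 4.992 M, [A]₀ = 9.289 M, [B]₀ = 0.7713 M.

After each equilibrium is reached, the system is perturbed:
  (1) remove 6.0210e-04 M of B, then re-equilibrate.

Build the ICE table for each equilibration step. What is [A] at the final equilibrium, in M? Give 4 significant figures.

Q₀ = 123.8 vs Keq = 0.2425 ⇒ Q>K, reverse
Step 1:
                  D         A         B
  init        4.992     9.289    0.7713
  Δ          0.7672    -2.302   -0.7672
  eq          5.759     6.987  0.004094
  solve Keq expr → x = -0.7672; check Q = 0.2425
Then remove 6.0210e-04 M of B.
Step 2:
                  D         A         B
  init        5.759     6.987  0.003492
  Δ       -5.9852e-04  0.001796 5.9852e-04
  eq          5.759     6.989   0.00409
  solve Keq expr → x = 5.9852e-04; check Q = 0.2425

[A]_eq = 6.989 M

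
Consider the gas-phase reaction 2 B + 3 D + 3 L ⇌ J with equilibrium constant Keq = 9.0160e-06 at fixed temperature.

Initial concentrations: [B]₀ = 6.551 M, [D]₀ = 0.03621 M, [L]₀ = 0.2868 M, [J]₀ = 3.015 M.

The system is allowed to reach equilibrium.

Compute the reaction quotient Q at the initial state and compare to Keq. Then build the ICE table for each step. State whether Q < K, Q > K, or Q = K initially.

Q₀ = 6.2726e+04 vs Keq = 9.0160e-06 ⇒ Q>K, reverse
Step 1:
                   B          D          L          J
  init         6.551    0.03621     0.2868      3.015
  Δ             2.36       3.54       3.54      -1.18
  eq           8.911      3.576      3.827      1.835
  solve Keq expr → x = -1.18; check Q = 9.0160e-06

Q₀ = 6.2726e+04; Q > K (proceeds reverse)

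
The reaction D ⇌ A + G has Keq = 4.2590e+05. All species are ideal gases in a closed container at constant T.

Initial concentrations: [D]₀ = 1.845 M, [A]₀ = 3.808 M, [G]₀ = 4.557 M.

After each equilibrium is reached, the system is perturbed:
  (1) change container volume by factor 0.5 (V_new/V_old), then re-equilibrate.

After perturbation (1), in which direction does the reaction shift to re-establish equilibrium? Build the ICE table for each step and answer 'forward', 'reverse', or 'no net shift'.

Direction: reverse

Q₀ = 9.405 vs Keq = 4.2590e+05 ⇒ Q<K, forward
Step 1:
                    D           A           G
  Initial       1.845       3.808       4.557
  Change       -1.845       1.845       1.845
  Equil    8.4972e-05       5.653       6.402
  solve Keq expr → x = 1.845; check Q = 4.2590e+05
Then change container volume by factor 0.5 (V_new/V_old).
Step 2:
                    D           A           G
  Initial  1.6994e-04       11.31        12.8
  Change   1.6993e-04 -1.6993e-04 -1.6993e-04
  Equil    3.3988e-04       11.31        12.8
  solve Keq expr → x = -1.6993e-04; check Q = 4.2590e+05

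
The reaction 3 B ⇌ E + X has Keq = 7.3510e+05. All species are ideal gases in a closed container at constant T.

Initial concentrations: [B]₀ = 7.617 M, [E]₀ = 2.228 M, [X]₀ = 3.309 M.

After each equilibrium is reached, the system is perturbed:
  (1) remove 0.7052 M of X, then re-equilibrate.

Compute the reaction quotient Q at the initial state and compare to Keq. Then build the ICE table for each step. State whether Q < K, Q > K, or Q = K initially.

Q₀ = 0.01668 vs Keq = 7.3510e+05 ⇒ Q<K, forward
Step 1:
                    B           E           X
  init          7.617       2.228       3.309
  Δ            -7.583       2.528       2.528
  eq          0.03355       4.756       5.837
  solve Keq expr → x = 2.528; check Q = 7.3510e+05
Then remove 0.7052 M of X.
Step 2:
                    B           E           X
  init        0.03355       4.756       5.132
  Δ         -0.001407  4.6916e-04  4.6916e-04
  eq          0.03214       4.756       5.132
  solve Keq expr → x = 4.6916e-04; check Q = 7.3510e+05

Q₀ = 0.01668; Q < K (proceeds forward)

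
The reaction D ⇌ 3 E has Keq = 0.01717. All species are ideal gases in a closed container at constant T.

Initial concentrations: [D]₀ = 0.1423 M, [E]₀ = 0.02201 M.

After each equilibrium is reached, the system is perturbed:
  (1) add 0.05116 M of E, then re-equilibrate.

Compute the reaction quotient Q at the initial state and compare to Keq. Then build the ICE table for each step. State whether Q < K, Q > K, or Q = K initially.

Q₀ = 7.4930e-05; Q < K (proceeds forward)

Q₀ = 7.4930e-05 vs Keq = 0.01717 ⇒ Q<K, forward
Step 1:
                    D           E
  Initial      0.1423     0.02201
  Change     -0.03369      0.1011
  Equil        0.1086      0.1231
  solve Keq expr → x = 0.03369; check Q = 0.01717
Then add 0.05116 M of E.
Step 2:
                    D           E
  Initial      0.1086      0.1742
  Change      0.01522    -0.04566
  Equil        0.1238      0.1286
  solve Keq expr → x = -0.01522; check Q = 0.01717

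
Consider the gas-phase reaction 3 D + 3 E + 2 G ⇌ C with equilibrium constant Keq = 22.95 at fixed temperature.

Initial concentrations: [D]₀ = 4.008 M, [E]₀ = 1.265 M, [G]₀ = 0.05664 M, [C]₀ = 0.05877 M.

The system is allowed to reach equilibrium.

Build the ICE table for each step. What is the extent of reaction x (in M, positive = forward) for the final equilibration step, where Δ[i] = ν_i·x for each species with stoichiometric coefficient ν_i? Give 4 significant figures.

x = 0.02533 M

Q₀ = 0.1406 vs Keq = 22.95 ⇒ Q<K, forward
Step 1:
                  D         E         G         C
  init        4.008     1.265   0.05664   0.05877
  Δ        -0.07598  -0.07598  -0.05065   0.02533
  eq          3.932     1.189  0.005988    0.0841
  solve Keq expr → x = 0.02533; check Q = 22.95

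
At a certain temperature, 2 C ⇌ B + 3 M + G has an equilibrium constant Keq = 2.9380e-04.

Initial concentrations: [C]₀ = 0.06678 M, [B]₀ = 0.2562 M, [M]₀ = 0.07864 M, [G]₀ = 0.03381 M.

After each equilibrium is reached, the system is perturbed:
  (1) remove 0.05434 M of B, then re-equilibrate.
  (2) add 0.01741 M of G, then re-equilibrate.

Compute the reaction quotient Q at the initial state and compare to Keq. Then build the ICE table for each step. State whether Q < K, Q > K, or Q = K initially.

Q₀ = 9.4463e-04; Q > K (proceeds reverse)

Q₀ = 9.4463e-04 vs Keq = 2.9380e-04 ⇒ Q>K, reverse
Step 1:
                    C           B           M           G
  I           0.06678      0.2562     0.07864     0.03381
  C           0.01064   -0.005318    -0.01595   -0.005318
  E           0.07742      0.2509     0.06269     0.02849
  solve Keq expr → x = -0.005318; check Q = 2.9380e-04
Then remove 0.05434 M of B.
Step 2:
                    C           B           M           G
  I           0.07742      0.1965     0.06269     0.02849
  C         -0.002104    0.001052    0.003157    0.001052
  E           0.07531      0.1976     0.06584     0.02954
  solve Keq expr → x = 0.001052; check Q = 2.9380e-04
Then add 0.01741 M of G.
Step 3:
                    C           B           M           G
  I           0.07531      0.1976     0.06584     0.04695
  C           0.00417   -0.002085   -0.006255   -0.002085
  E           0.07948      0.1955     0.05959     0.04487
  solve Keq expr → x = -0.002085; check Q = 2.9380e-04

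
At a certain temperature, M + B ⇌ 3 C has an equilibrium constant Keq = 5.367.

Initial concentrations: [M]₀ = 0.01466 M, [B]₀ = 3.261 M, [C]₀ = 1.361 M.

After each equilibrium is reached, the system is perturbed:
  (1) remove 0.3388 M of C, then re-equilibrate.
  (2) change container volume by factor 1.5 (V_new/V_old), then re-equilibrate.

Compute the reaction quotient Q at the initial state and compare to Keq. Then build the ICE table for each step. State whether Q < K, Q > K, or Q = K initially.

Q₀ = 52.73; Q > K (proceeds reverse)

Q₀ = 52.73 vs Keq = 5.367 ⇒ Q>K, reverse
Step 1:
                   M          B          C
  I          0.01466      3.261      1.361
  C          0.07037    0.07037    -0.2111
  E          0.08503      3.331       1.15
  solve Keq expr → x = -0.07037; check Q = 5.367
Then remove 0.3388 M of C.
Step 2:
                   M          B          C
  I          0.08503      3.331     0.8111
  C         -0.03955   -0.03955     0.1186
  E          0.04549      3.292     0.9297
  solve Keq expr → x = 0.03955; check Q = 5.367
Then change container volume by factor 1.5 (V_new/V_old).
Step 3:
                   M          B          C
  I          0.03032      2.195     0.6198
  C        -0.007687  -0.007687    0.02306
  E          0.02264      2.187     0.6429
  solve Keq expr → x = 0.007687; check Q = 5.367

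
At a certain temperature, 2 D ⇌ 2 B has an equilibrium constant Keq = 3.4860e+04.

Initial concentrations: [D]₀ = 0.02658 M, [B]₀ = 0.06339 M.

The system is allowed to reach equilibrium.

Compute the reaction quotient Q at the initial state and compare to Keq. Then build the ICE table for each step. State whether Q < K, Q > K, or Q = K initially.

Q₀ = 5.688; Q < K (proceeds forward)

Q₀ = 5.688 vs Keq = 3.4860e+04 ⇒ Q<K, forward
Step 1:
                   D          B
  I          0.02658    0.06339
  C          -0.0261     0.0261
  E       4.7931e-04    0.08949
  solve Keq expr → x = 0.01305; check Q = 3.4860e+04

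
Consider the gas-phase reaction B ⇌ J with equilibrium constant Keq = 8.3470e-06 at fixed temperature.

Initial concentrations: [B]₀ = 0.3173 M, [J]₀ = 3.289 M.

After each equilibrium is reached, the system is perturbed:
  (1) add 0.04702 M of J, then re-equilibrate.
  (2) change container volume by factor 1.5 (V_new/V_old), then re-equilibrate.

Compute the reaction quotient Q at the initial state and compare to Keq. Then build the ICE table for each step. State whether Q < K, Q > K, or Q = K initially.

Q₀ = 10.37 vs Keq = 8.3470e-06 ⇒ Q>K, reverse
Step 1:
                  B         J
  Initial    0.3173     3.289
  Change      3.289    -3.289
  Equil       3.606 3.0102e-05
  solve Keq expr → x = -3.289; check Q = 8.3470e-06
Then add 0.04702 M of J.
Step 2:
                  B         J
  Initial     3.606   0.04705
  Change    0.04702  -0.04702
  Equil       3.653 3.0494e-05
  solve Keq expr → x = -0.04702; check Q = 8.3470e-06
Then change container volume by factor 1.5 (V_new/V_old).
Step 3:
                  B         J
  Initial     2.436 2.0329e-05
  Change          0         0
  Equil       2.436 2.0329e-05
  solve Keq expr → x = 0; check Q = 8.3470e-06

Q₀ = 10.37; Q > K (proceeds reverse)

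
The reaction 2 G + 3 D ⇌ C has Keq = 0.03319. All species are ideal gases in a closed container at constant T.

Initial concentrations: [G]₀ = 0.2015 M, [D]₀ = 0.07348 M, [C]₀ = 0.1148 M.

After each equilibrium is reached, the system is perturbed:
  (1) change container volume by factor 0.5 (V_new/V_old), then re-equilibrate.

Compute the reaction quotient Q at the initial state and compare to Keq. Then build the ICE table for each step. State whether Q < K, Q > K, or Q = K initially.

Q₀ = 7127; Q > K (proceeds reverse)

Q₀ = 7127 vs Keq = 0.03319 ⇒ Q>K, reverse
Step 1:
                    G           D           C
  I            0.2015     0.07348      0.1148
  C            0.2287      0.3431     -0.1144
  E            0.4302      0.4165  4.4398e-04
  solve Keq expr → x = -0.1144; check Q = 0.03319
Then change container volume by factor 0.5 (V_new/V_old).
Step 2:
                    G           D           C
  I            0.8604      0.8331  8.8797e-04
  C           -0.0221    -0.03316     0.01105
  E            0.8383      0.7999     0.01194
  solve Keq expr → x = 0.01105; check Q = 0.03319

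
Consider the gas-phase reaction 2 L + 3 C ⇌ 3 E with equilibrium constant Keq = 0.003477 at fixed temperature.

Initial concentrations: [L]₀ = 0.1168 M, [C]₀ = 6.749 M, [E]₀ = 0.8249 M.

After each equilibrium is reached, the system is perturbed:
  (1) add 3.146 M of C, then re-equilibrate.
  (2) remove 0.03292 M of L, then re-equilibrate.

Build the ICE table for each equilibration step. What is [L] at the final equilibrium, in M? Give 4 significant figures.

[L]_eq = 0.2394 M

Q₀ = 0.1338 vs Keq = 0.003477 ⇒ Q>K, reverse
Step 1:
                    L           C           E
  I            0.1168       6.749      0.8249
  C            0.2108      0.3162     -0.3162
  E            0.3276       7.065      0.5087
  solve Keq expr → x = -0.1054; check Q = 0.003477
Then add 3.146 M of C.
Step 2:
                    L           C           E
  I            0.3276       10.21      0.5087
  C          -0.07194     -0.1079      0.1079
  E            0.2557        10.1      0.6166
  solve Keq expr → x = 0.03597; check Q = 0.003477
Then remove 0.03292 M of L.
Step 3:
                    L           C           E
  I            0.2228        10.1      0.6166
  C           0.01665     0.02498    -0.02498
  E            0.2394       10.13      0.5916
  solve Keq expr → x = -0.008326; check Q = 0.003477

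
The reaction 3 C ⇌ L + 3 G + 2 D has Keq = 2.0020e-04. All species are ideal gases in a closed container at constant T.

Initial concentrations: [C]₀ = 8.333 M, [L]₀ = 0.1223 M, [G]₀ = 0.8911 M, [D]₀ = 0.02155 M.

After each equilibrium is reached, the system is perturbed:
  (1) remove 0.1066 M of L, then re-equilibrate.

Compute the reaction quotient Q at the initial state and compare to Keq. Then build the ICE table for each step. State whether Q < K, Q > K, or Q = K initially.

Q₀ = 6.9454e-08; Q < K (proceeds forward)

Q₀ = 6.9454e-08 vs Keq = 2.0020e-04 ⇒ Q<K, forward
Step 1:
                  C         L         G         D
  init        8.333    0.1223    0.8911   0.02155
  Δ         -0.4976    0.1659    0.4976    0.3317
  eq          7.835    0.2882     1.389    0.3533
  solve Keq expr → x = 0.1659; check Q = 2.0020e-04
Then remove 0.1066 M of L.
Step 2:
                  C         L         G         D
  init        7.835    0.1816     1.389    0.3533
  Δ        -0.05906   0.01969   0.05906   0.03937
  eq          7.776    0.2012     1.448    0.3926
  solve Keq expr → x = 0.01969; check Q = 2.0020e-04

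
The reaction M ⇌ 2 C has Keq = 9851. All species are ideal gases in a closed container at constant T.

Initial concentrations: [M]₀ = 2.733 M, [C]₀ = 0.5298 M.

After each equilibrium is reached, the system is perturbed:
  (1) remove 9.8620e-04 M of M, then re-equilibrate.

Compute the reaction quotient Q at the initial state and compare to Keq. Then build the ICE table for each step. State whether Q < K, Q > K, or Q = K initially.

Q₀ = 0.1027 vs Keq = 9851 ⇒ Q<K, forward
Step 1:
                    M           C
  I             2.733      0.5298
  C            -2.729       5.459
  E           0.00364       5.989
  solve Keq expr → x = 2.729; check Q = 9851
Then remove 9.8620e-04 M of M.
Step 2:
                    M           C
  I          0.002654       5.989
  C        9.8381e-04   -0.001968
  E          0.003638       5.987
  solve Keq expr → x = -9.8381e-04; check Q = 9851

Q₀ = 0.1027; Q < K (proceeds forward)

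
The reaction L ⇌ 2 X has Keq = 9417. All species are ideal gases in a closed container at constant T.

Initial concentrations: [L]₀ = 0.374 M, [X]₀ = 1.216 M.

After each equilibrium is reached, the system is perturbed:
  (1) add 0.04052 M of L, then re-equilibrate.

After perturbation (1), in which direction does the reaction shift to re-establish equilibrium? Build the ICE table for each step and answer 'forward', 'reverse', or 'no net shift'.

Q₀ = 3.954 vs Keq = 9417 ⇒ Q<K, forward
Step 1:
                    L           X
  Initial       0.374       1.216
  Change      -0.3736      0.7472
  Equil    4.0927e-04       1.963
  solve Keq expr → x = 0.3736; check Q = 9417
Then add 0.04052 M of L.
Step 2:
                    L           X
  Initial     0.04093       1.963
  Change     -0.04049     0.08097
  Equil    4.4373e-04       2.044
  solve Keq expr → x = 0.04049; check Q = 9417

Direction: forward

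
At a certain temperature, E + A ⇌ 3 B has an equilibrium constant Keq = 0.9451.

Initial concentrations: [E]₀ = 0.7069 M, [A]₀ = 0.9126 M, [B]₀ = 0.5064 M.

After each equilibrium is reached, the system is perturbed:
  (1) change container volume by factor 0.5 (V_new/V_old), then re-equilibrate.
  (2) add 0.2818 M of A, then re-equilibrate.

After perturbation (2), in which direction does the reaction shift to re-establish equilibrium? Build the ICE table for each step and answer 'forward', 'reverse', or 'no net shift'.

Direction: forward

Q₀ = 0.2013 vs Keq = 0.9451 ⇒ Q<K, forward
Step 1:
                    E           A           B
  I            0.7069      0.9126      0.5064
  C           -0.0917     -0.0917      0.2751
  E            0.6152      0.8209      0.7815
  solve Keq expr → x = 0.0917; check Q = 0.9451
Then change container volume by factor 0.5 (V_new/V_old).
Step 2:
                    E           A           B
  I              1.23       1.642       1.563
  C           0.09003     0.09003     -0.2701
  E              1.32       1.732       1.293
  solve Keq expr → x = -0.09003; check Q = 0.9451
Then add 0.2818 M of A.
Step 3:
                    E           A           B
  I              1.32       2.014       1.293
  C          -0.01867    -0.01867       0.056
  E             1.302       1.995       1.349
  solve Keq expr → x = 0.01867; check Q = 0.9451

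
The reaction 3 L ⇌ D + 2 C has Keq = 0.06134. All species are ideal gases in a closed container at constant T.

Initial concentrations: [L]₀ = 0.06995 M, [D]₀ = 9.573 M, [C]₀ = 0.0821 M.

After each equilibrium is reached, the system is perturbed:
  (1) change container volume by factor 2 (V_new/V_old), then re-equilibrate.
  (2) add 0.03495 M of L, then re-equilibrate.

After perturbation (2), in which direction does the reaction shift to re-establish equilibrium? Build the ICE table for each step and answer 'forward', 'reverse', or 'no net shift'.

Q₀ = 188.5 vs Keq = 0.06134 ⇒ Q>K, reverse
Step 1:
                    L           D           C
  Initial     0.06995       9.573      0.0821
  Change       0.1137    -0.03789    -0.07579
  Equil        0.1836       9.535    0.006312
  solve Keq expr → x = -0.03789; check Q = 0.06134
Then change container volume by factor 2 (V_new/V_old).
Step 2:
                    L           D           C
  Initial     0.09182       4.768    0.003156
  Change            0           0           0
  Equil       0.09182       4.768    0.003156
  solve Keq expr → x = 0; check Q = 0.06134
Then add 0.03495 M of L.
Step 3:
                    L           D           C
  Initial      0.1268       4.768    0.003156
  Change    -0.002701  9.0028e-04    0.001801
  Equil        0.1241       4.768    0.004956
  solve Keq expr → x = 9.0028e-04; check Q = 0.06134

Direction: forward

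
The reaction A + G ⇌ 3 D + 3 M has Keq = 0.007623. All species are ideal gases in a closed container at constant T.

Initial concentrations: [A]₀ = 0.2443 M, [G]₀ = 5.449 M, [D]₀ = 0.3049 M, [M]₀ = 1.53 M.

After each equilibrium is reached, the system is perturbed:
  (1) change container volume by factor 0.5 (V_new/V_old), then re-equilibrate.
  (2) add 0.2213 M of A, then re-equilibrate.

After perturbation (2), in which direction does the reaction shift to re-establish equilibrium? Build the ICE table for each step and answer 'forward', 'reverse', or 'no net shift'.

Q₀ = 0.07626 vs Keq = 0.007623 ⇒ Q>K, reverse
Step 1:
                    A           G           D           M
  I            0.2443       5.449      0.3049        1.53
  C           0.04648     0.04648     -0.1394     -0.1394
  E            0.2908       5.495      0.1655       1.391
  solve Keq expr → x = -0.04648; check Q = 0.007623
Then change container volume by factor 0.5 (V_new/V_old).
Step 2:
                    A           G           D           M
  I            0.5816       10.99      0.3309       2.781
  C           0.06172     0.06172     -0.1852     -0.1852
  E            0.6433       11.05      0.1458       2.596
  solve Keq expr → x = -0.06172; check Q = 0.007623
Then add 0.2213 M of A.
Step 3:
                    A           G           D           M
  I            0.8646       11.05      0.1458       2.596
  C         -0.004644   -0.004644     0.01393     0.01393
  E            0.8599       11.05      0.1597        2.61
  solve Keq expr → x = 0.004644; check Q = 0.007623

Direction: forward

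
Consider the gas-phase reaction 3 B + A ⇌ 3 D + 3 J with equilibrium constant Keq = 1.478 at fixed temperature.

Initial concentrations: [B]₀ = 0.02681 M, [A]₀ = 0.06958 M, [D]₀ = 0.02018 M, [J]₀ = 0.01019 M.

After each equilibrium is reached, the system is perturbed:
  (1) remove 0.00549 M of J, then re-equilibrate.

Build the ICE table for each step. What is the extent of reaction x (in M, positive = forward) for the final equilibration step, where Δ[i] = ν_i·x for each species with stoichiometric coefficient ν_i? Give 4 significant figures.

Q₀ = 6.4850e-06 vs Keq = 1.478 ⇒ Q<K, forward
Step 1:
                   B          A          D          J
  Initial    0.02681    0.06958    0.02018    0.01019
  Change    -0.02354  -0.007845    0.02354    0.02354
  Equil     0.003275    0.06173    0.04372    0.03373
  solve Keq expr → x = 0.007845; check Q = 1.478
Then remove 0.00549 M of J.
Step 2:
                   B          A          D          J
  Initial   0.003275    0.06173    0.04372    0.02824
  Change  -4.5723e-04 -1.5241e-04 4.5723e-04 4.5723e-04
  Equil     0.002818    0.06158    0.04417    0.02869
  solve Keq expr → x = 1.5241e-04; check Q = 1.478

x = 1.5241e-04 M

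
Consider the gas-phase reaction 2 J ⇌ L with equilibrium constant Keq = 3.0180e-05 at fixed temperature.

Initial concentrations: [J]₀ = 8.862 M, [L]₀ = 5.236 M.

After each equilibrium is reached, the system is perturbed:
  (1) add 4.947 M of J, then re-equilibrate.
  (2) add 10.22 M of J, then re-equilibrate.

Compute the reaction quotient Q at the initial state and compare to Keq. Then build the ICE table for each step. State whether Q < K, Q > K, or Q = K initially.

Q₀ = 0.06667 vs Keq = 3.0180e-05 ⇒ Q>K, reverse
Step 1:
                  J         L
  I           8.862     5.236
  C           10.45    -5.225
  E           19.31   0.01126
  solve Keq expr → x = -5.225; check Q = 3.0180e-05
Then add 4.947 M of J.
Step 2:
                  J         L
  I           24.26   0.01126
  C        -0.01297  0.006486
  E           24.25   0.01774
  solve Keq expr → x = 0.006486; check Q = 3.0180e-05
Then add 10.22 M of J.
Step 3:
                  J         L
  I           34.47   0.01774
  C        -0.03607   0.01803
  E           34.43   0.03577
  solve Keq expr → x = 0.01803; check Q = 3.0180e-05

Q₀ = 0.06667; Q > K (proceeds reverse)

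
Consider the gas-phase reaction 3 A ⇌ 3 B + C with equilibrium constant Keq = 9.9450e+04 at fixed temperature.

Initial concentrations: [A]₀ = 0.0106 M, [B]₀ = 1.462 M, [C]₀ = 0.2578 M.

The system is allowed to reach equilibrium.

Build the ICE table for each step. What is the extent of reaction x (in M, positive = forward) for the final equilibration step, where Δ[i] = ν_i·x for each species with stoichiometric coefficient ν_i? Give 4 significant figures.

x = -0.003092 M

Q₀ = 6.7641e+05 vs Keq = 9.9450e+04 ⇒ Q>K, reverse
Step 1:
                    A           B           C
  I            0.0106       1.462      0.2578
  C          0.009276   -0.009276   -0.003092
  E           0.01988       1.453      0.2547
  solve Keq expr → x = -0.003092; check Q = 9.9450e+04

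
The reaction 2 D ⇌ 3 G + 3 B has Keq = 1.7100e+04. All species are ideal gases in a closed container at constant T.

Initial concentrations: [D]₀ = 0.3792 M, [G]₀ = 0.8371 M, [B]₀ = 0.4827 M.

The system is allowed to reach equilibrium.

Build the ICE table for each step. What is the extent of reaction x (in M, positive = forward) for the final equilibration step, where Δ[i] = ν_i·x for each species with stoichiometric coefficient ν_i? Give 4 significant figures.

x = 0.1831 M

Q₀ = 0.4588 vs Keq = 1.7100e+04 ⇒ Q<K, forward
Step 1:
                   D          G          B
  I           0.3792     0.8371     0.4827
  C          -0.3661     0.5492     0.5492
  E          0.01308      1.386      1.032
  solve Keq expr → x = 0.1831; check Q = 1.7100e+04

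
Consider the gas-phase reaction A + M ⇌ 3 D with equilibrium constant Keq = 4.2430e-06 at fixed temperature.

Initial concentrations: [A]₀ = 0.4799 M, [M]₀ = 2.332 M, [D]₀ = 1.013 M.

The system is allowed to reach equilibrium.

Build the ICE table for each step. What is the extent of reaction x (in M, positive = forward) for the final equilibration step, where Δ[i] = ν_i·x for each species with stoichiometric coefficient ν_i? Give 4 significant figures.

Q₀ = 0.9289 vs Keq = 4.2430e-06 ⇒ Q>K, reverse
Step 1:
                   A          M          D
  init        0.4799      2.332      1.013
  Δ           0.3307     0.3307    -0.9921
  eq          0.8106      2.663    0.02092
  solve Keq expr → x = -0.3307; check Q = 4.2430e-06

x = -0.3307 M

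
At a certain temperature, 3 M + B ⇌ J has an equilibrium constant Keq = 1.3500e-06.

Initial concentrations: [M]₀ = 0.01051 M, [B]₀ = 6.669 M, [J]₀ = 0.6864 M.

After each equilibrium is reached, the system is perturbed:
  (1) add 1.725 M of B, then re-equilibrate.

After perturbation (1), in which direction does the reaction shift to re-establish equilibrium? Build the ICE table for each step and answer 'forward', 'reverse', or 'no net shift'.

Direction: forward

Q₀ = 8.8656e+04 vs Keq = 1.3500e-06 ⇒ Q>K, reverse
Step 1:
                    M           B           J
  init        0.01051       6.669      0.6864
  Δ             2.059      0.6863     -0.6863
  eq            2.069       7.355  8.8003e-05
  solve Keq expr → x = -0.6863; check Q = 1.3500e-06
Then add 1.725 M of B.
Step 2:
                    M           B           J
  init          2.069        9.08  8.8003e-05
  Δ       -6.1887e-05 -2.0629e-05  2.0629e-05
  eq            2.069        9.08  1.0863e-04
  solve Keq expr → x = 2.0629e-05; check Q = 1.3500e-06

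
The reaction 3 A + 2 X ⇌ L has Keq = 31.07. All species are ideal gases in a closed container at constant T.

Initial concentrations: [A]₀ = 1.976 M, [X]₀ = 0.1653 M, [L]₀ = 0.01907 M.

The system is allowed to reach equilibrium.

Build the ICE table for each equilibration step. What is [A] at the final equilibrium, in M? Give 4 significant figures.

[A]_eq = 1.763 M

Q₀ = 0.09046 vs Keq = 31.07 ⇒ Q<K, forward
Step 1:
                   A          X          L
  Initial      1.976     0.1653    0.01907
  Change     -0.2134    -0.1423    0.07114
  Equil        1.763    0.02303    0.09021
  solve Keq expr → x = 0.07114; check Q = 31.07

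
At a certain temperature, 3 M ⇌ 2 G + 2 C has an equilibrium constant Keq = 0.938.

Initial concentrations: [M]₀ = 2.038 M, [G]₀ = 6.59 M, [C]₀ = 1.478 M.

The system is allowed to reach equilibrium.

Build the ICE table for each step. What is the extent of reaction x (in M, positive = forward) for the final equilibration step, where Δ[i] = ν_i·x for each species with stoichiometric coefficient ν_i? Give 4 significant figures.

Q₀ = 11.21 vs Keq = 0.938 ⇒ Q>K, reverse
Step 1:
                   M          G          C
  Initial      2.038       6.59      1.478
  Change      0.9541    -0.6361    -0.6361
  Equil        2.992      5.954     0.8419
  solve Keq expr → x = -0.318; check Q = 0.938

x = -0.318 M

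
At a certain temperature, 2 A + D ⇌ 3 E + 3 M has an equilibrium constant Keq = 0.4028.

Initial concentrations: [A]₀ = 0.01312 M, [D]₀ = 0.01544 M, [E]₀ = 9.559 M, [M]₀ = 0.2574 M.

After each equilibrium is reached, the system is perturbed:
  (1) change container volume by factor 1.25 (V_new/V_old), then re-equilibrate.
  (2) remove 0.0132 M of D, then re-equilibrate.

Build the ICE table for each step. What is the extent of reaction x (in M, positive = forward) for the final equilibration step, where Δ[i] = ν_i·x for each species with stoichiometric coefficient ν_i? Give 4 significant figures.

Q₀ = 5.6046e+06 vs Keq = 0.4028 ⇒ Q>K, reverse
Step 1:
                   A          D          E          M
  init       0.01312    0.01544      9.559     0.2574
  Δ           0.1639    0.08197    -0.2459    -0.2459
  eq          0.1771    0.09741      9.313     0.0115
  solve Keq expr → x = -0.08197; check Q = 0.4028
Then change container volume by factor 1.25 (V_new/V_old).
Step 2:
                   A          D          E          M
  init        0.1416    0.07792       7.45   0.009203
  Δ        -0.001455 -7.2764e-04   0.002183   0.002183
  eq          0.1402     0.0772      7.453    0.01139
  solve Keq expr → x = 7.2764e-04; check Q = 0.4028
Then remove 0.0132 M of D.
Step 3:
                   A          D          E          M
  init        0.1402      0.064      7.453    0.01139
  Δ       4.3644e-04 2.1822e-04 -6.5466e-04 -6.5466e-04
  eq          0.1406    0.06421      7.452    0.01073
  solve Keq expr → x = -2.1822e-04; check Q = 0.4028

x = -2.1822e-04 M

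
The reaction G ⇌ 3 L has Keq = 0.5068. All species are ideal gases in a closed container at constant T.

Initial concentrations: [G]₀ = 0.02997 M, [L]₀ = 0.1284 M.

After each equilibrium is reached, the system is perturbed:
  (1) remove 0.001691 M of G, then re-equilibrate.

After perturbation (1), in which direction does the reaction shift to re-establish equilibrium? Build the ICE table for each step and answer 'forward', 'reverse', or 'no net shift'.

Q₀ = 0.07063 vs Keq = 0.5068 ⇒ Q<K, forward
Step 1:
                  G         L
  init      0.02997    0.1284
  Δ          -0.018   0.05399
  eq        0.01197    0.1824
  solve Keq expr → x = 0.018; check Q = 0.5068
Then remove 0.001691 M of G.
Step 2:
                  G         L
  init      0.01028    0.1824
  Δ         0.00107  -0.00321
  eq        0.01135    0.1792
  solve Keq expr → x = -0.00107; check Q = 0.5068

Direction: reverse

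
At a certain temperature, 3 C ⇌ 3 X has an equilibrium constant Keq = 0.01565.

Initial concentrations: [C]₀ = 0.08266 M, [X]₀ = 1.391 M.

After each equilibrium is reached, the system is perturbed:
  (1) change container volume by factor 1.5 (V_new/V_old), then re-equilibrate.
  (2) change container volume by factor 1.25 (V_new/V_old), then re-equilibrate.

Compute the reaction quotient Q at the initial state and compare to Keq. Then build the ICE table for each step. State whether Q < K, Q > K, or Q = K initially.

Q₀ = 4765 vs Keq = 0.01565 ⇒ Q>K, reverse
Step 1:
                   C          X
  init       0.08266      1.391
  Δ            1.096     -1.096
  eq           1.179     0.2949
  solve Keq expr → x = -0.3654; check Q = 0.01565
Then change container volume by factor 1.5 (V_new/V_old).
Step 2:
                   C          X
  init        0.7859     0.1966
  Δ                0          0
  eq          0.7859     0.1966
  solve Keq expr → x = 0; check Q = 0.01565
Then change container volume by factor 1.25 (V_new/V_old).
Step 3:
                   C          X
  init        0.6287     0.1573
  Δ                0          0
  eq          0.6287     0.1573
  solve Keq expr → x = 0; check Q = 0.01565

Q₀ = 4765; Q > K (proceeds reverse)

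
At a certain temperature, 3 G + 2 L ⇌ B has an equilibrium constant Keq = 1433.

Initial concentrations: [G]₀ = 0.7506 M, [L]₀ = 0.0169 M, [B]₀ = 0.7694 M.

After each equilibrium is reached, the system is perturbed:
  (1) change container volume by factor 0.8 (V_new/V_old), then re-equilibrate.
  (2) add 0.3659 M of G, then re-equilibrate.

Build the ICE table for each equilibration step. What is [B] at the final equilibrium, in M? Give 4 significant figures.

Q₀ = 6370 vs Keq = 1433 ⇒ Q>K, reverse
Step 1:
                   G          L          B
  Initial     0.7506     0.0169     0.7694
  Change     0.02523    0.01682  -0.008411
  Equil       0.7758    0.03372      0.761
  solve Keq expr → x = -0.008411; check Q = 1433
Then change container volume by factor 0.8 (V_new/V_old).
Step 2:
                   G          L          B
  Initial     0.9698    0.04215     0.9512
  Change    -0.02124   -0.01416    0.00708
  Equil       0.9486    0.02799     0.9583
  solve Keq expr → x = 0.00708; check Q = 1433
Then add 0.3659 M of G.
Step 3:
                   G          L          B
  Initial      1.314    0.02799     0.9583
  Change    -0.01571   -0.01047   0.005236
  Equil        1.299    0.01752     0.9636
  solve Keq expr → x = 0.005236; check Q = 1433

[B]_eq = 0.9636 M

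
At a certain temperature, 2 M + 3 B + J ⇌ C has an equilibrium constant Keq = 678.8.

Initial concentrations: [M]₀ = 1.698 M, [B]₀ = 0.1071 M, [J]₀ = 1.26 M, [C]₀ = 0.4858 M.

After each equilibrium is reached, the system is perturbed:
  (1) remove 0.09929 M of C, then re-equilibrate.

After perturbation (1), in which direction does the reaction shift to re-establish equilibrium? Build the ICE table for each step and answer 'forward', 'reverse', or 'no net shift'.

Q₀ = 108.9 vs Keq = 678.8 ⇒ Q<K, forward
Step 1:
                    M           B           J           C
  init          1.698      0.1071        1.26      0.4858
  Δ          -0.03153     -0.0473    -0.01577     0.01577
  eq            1.666      0.0598       1.244      0.5016
  solve Keq expr → x = 0.01577; check Q = 678.8
Then remove 0.09929 M of C.
Step 2:
                    M           B           J           C
  init          1.666      0.0598       1.244      0.4023
  Δ          -0.00273   -0.004095   -0.001365    0.001365
  eq            1.664      0.0557       1.243      0.4036
  solve Keq expr → x = 0.001365; check Q = 678.8

Direction: forward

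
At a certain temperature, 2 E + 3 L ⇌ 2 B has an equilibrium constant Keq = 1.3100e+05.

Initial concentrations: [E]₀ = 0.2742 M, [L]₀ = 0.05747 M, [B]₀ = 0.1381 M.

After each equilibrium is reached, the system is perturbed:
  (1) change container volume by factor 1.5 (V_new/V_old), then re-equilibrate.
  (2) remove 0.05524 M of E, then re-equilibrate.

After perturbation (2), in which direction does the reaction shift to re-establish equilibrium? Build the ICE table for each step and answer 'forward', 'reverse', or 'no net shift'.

Direction: reverse

Q₀ = 1336 vs Keq = 1.3100e+05 ⇒ Q<K, forward
Step 1:
                  E         L         B
  I          0.2742   0.05747    0.1381
  C         -0.0282   -0.0423    0.0282
  E           0.246   0.01517    0.1663
  solve Keq expr → x = 0.0141; check Q = 1.3100e+05
Then change container volume by factor 1.5 (V_new/V_old).
Step 2:
                  E         L         B
  I           0.164   0.01011    0.1109
  C        0.003062  0.004593 -0.003062
  E          0.1671    0.0147    0.1078
  solve Keq expr → x = -0.001531; check Q = 1.3100e+05
Then remove 0.05524 M of E.
Step 3:
                  E         L         B
  I          0.1118    0.0147    0.1078
  C        0.002608  0.003913 -0.002608
  E          0.1144   0.01862    0.1052
  solve Keq expr → x = -0.001304; check Q = 1.3100e+05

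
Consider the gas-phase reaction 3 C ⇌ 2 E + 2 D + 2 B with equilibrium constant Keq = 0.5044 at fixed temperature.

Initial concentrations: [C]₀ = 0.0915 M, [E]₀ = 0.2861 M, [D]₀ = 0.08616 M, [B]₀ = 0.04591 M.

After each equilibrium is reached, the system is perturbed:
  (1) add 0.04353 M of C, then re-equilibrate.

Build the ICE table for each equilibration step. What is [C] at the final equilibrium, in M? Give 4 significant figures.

[C]_eq = 0.0401 M

Q₀ = 0.001672 vs Keq = 0.5044 ⇒ Q<K, forward
Step 1:
                   C          E          D          B
  I           0.0915     0.2861    0.08616    0.04591
  C         -0.06182    0.04121    0.04121    0.04121
  E          0.02968     0.3273     0.1274    0.08712
  solve Keq expr → x = 0.02061; check Q = 0.5044
Then add 0.04353 M of C.
Step 2:
                   C          E          D          B
  I          0.07321     0.3273     0.1274    0.08712
  C         -0.03312    0.02208    0.02208    0.02208
  E           0.0401     0.3494     0.1494     0.1092
  solve Keq expr → x = 0.01104; check Q = 0.5044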